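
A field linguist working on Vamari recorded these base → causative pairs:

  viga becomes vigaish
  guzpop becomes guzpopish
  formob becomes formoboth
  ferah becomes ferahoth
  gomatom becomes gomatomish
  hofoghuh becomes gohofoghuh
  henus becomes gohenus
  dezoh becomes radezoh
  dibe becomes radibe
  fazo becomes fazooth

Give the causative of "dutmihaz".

radutmihaz

ferah and dezoh both end in -h yet inflect differently (ferahoth, radezoh), so the final letter is not what conditions the rule; the first letter is.
"dutmihaz" begins with d-. The stems beginning with d- (dezoh → radezoh, dibe → radibe) add the prefix ra-.
So dutmihaz → radutmihaz.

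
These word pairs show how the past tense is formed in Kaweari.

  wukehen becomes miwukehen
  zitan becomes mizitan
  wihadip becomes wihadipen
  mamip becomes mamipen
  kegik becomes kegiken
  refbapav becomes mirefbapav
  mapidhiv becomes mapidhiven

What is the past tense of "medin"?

medinen

mapidhiv and refbapav both end in -v yet inflect differently (mapidhiven, mirefbapav), so the final letter is not what conditions the rule; the last vowel is.
"medin" has last vowel 'i'. The stems whose last vowel is 'i' (mamip → mamipen, wihadip → wihadipen, kegik → kegiken) add -en.
The other pattern: stems whose last vowel is 'a' or 'e' add the prefix mi-.
So medin → medinen.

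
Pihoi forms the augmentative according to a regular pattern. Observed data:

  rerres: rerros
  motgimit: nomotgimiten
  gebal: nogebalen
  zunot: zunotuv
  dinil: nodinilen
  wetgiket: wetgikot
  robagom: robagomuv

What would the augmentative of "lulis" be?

zunot and wetgiket both end in -t yet inflect differently (zunotuv, wetgikot), so the final letter is not what conditions the rule; the last vowel is.
"lulis" has last vowel 'i'. The stems whose last vowel is 'i' (dinil → nodinilen, motgimit → nomotgimiten) add no- … -en around the stem.
So lulis → nolulisen.

nolulisen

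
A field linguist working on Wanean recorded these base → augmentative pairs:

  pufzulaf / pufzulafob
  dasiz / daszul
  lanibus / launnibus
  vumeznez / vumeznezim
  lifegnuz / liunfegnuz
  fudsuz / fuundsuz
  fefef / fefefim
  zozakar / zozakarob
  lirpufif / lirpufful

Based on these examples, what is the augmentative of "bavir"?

"bavir" has last vowel 'i'. The stems whose last vowel is 'i' (lirpufif → lirpufful, dasiz → daszul) delete the last vowel and add -ul.
The other patterns: stems whose last vowel is 'u' insert -un- after the first vowel; stems whose last vowel is 'a' add -ob; stems whose last vowel is 'e' add -im.
So bavir → bavrul.

bavrul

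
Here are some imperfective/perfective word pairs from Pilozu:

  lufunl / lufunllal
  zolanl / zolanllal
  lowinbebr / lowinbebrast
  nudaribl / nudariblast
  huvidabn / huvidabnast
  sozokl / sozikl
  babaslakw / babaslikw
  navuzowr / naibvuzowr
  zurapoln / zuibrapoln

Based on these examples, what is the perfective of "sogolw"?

soibgolw

lufunl and nudaribl both end in -l yet inflect differently (lufunllal, nudariblast), so the final letter is not what conditions the rule; the second-to-last letter is.
"sogolw" has second-to-last letter 'l'. The one such stem in the data (zurapoln → zuibrapoln) inserts -ib- after the first vowel (as does navuzowr), so the same rule applies.
The other patterns: stems whose second-to-last letter is 'n' double the final consonant and add -al; stems whose second-to-last letter is 'b' add -ast; stems whose second-to-last letter is 'k' change the last vowel to 'i'.
So sogolw → soibgolw.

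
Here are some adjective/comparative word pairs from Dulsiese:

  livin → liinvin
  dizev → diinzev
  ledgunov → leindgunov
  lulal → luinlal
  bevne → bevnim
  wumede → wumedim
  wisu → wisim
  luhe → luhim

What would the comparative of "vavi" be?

dizev and bevne both have last vowel 'e' yet inflect differently (diinzev, bevnim), so the last vowel is not what conditions the rule; whether the stem ends in a vowel or a consonant is.
"vavi" ends in a vowel. The stems ending in a vowel (bevne → bevnim, wumede → wumedim, wisu → wisim) drop the final letter and add -im.
So vavi → vavim.

vavim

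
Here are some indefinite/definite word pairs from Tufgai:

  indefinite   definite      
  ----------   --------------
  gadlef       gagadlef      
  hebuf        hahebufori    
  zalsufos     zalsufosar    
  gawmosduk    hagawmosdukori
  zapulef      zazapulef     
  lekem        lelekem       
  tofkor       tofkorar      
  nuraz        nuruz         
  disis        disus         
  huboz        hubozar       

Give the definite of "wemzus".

hawemzusori

gadlef and hebuf both end in -f yet inflect differently (gagadlef, hahebufori), so the final letter is not what conditions the rule; the last vowel is.
"wemzus" has last vowel 'u'. The stems whose last vowel is 'u' (hebuf → hahebufori, gawmosduk → hagawmosdukori) add ha- … -ori around the stem.
The other patterns: stems whose last vowel is 'e' repeat the first consonant+vowel as a prefix; stems whose last vowel is 'o' add -ar; stems whose last vowel is 'a' or 'i' change the last vowel to 'u'.
So wemzus → hawemzusori.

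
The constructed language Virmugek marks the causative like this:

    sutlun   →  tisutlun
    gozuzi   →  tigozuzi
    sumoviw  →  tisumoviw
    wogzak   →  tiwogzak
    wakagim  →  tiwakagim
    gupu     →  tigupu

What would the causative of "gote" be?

Every pair shown (sutlun → tisutlun, gozuzi → tigozuzi, sumoviw → tisumoviw, …) follows the same rule: add the prefix ti-.
So gote → tigote.

tigote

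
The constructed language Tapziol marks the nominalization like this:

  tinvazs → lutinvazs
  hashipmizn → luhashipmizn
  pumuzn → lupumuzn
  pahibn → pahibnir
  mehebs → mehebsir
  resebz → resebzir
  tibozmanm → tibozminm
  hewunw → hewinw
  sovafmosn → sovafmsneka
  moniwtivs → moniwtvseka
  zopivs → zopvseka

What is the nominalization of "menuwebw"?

hashipmizn and pahibn both end in -n yet inflect differently (luhashipmizn, pahibnir), so the final letter is not what conditions the rule; the second-to-last letter is.
"menuwebw" has second-to-last letter 'b'. The stems whose second-to-last letter is 'b' (pahibn → pahibnir, mehebs → mehebsir, resebz → resebzir) add -ir.
The other patterns: stems whose second-to-last letter is 'z' add the prefix lu-; stems whose second-to-last letter is 'n' change the last vowel to 'i'; stems whose second-to-last letter is 's' or 'v' delete the last vowel and add -eka.
So menuwebw → menuwebwir.

menuwebwir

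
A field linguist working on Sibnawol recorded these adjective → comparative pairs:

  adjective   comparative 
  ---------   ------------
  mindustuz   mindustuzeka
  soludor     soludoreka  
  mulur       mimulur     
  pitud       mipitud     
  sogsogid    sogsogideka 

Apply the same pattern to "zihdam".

mizihdam

pitud and sogsogid both end in -d yet inflect differently (mipitud, sogsogideka), so the final letter is not what conditions the rule; the number of vowels is.
"zihdam" has 2 vowels. The stems with 2 vowels (pitud → mipitud, mulur → mimulur) add the prefix mi-.
So zihdam → mizihdam.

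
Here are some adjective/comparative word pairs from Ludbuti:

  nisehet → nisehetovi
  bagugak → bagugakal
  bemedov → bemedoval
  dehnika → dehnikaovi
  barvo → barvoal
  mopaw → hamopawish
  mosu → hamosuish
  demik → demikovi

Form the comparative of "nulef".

nulefovi

bagugak and demik both end in -k yet inflect differently (bagugakal, demikovi), so the final letter is not what conditions the rule; the first letter is.
"nulef" begins with n-. The one such stem in the data (nisehet → nisehetovi) adds -ovi, so the same rule applies.
The other patterns: stems beginning with b- add -al; stems beginning with m- add ha- … -ish around the stem.
So nulef → nulefovi.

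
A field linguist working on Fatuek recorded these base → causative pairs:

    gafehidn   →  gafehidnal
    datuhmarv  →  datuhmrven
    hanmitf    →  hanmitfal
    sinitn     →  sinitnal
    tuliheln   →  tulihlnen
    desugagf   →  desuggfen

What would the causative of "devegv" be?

devgven

sinitn and tuliheln both end in -n yet inflect differently (sinitnal, tulihlnen), so the final letter is not what conditions the rule; the second-to-last letter is.
"devegv" has second-to-last letter 'g'. The one such stem in the data (desugagf → desuggfen) deletes the last vowel and adds -en (as do datuhmarv, tuliheln), so the same rule applies.
So devegv → devgven.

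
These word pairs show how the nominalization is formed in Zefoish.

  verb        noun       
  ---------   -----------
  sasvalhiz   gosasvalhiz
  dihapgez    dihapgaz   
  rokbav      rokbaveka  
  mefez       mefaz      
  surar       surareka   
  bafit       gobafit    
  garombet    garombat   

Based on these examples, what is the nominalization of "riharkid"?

garombet and bafit both end in -t yet inflect differently (garombat, gobafit), so the final letter is not what conditions the rule; the last vowel is.
"riharkid" has last vowel 'i'. The stems whose last vowel is 'i' (bafit → gobafit, sasvalhiz → gosasvalhiz) add the prefix go-.
So riharkid → goriharkid.

goriharkid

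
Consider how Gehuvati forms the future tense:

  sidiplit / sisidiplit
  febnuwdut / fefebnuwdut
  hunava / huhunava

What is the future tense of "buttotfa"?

bubuttotfa

Every pair shown (sidiplit → sisidiplit, febnuwdut → fefebnuwdut, hunava → huhunava) follows the same rule: repeat the first consonant+vowel as a prefix.
So buttotfa → bubuttotfa.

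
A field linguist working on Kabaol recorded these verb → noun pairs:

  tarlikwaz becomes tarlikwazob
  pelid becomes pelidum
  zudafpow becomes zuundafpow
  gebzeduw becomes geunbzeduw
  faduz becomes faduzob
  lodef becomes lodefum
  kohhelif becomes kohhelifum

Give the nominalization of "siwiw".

"siwiw" ends in -w. The stems ending in -w (zudafpow → zuundafpow, gebzeduw → geunbzeduw) insert -un- after the first vowel.
The other patterns: stems ending in -z add -ob; stems ending in -d or -f add -um.
So siwiw → siunwiw.

siunwiw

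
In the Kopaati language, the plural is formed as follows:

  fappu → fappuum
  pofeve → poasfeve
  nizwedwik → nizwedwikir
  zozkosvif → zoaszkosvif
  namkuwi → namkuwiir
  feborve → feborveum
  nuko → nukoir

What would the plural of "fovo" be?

feborve and pofeve both end in -e yet inflect differently (feborveum, poasfeve), so the final letter is not what conditions the rule; the first letter is.
"fovo" begins with f-. The stems beginning with f- (feborve → feborveum, fappu → fappuum) add -um.
The other patterns: stems beginning with n- add -ir; stems beginning with p- or z- insert -as- after the first vowel.
So fovo → fovoum.

fovoum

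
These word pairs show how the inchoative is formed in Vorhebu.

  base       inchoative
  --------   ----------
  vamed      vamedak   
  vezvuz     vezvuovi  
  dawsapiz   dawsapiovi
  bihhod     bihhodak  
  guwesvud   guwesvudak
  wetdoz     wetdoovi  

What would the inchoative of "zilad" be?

ziladak

wetdoz and bihhod both have last vowel 'o' yet inflect differently (wetdoovi, bihhodak), so the last vowel is not what conditions the rule; the final letter is.
"zilad" ends in -d. The stems ending in -d (vamed → vamedak, bihhod → bihhodak, guwesvud → guwesvudak) add -ak.
So zilad → ziladak.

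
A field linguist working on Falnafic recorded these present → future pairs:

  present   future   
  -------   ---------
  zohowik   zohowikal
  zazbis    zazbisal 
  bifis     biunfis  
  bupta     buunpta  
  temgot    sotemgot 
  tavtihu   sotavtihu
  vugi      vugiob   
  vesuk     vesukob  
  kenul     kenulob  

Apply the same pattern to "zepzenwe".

zepzenweal

"zepzenwe" begins with z-. The stems beginning with z- (zohowik → zohowikal, zazbis → zazbisal) add -al.
So zepzenwe → zepzenweal.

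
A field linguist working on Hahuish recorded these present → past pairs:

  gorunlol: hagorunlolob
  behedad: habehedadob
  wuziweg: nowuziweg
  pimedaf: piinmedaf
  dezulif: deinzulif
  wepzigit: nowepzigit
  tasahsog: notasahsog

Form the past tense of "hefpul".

hahefpulob

wepzigit and dezulif both have last vowel 'i' yet inflect differently (nowepzigit, deinzulif), so the last vowel is not what conditions the rule; the final letter is.
"hefpul" ends in -l. The one such stem in the data (gorunlol → hagorunlolob) adds ha- … -ob around the stem, so the same rule applies.
The other patterns: stems ending in -g or -t add the prefix no-; stems ending in -f insert -in- after the first vowel.
So hefpul → hahefpulob.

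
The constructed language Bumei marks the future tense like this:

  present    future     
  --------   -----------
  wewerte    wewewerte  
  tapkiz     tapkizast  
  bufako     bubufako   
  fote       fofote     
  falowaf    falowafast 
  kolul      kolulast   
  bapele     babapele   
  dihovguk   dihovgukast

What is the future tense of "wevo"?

wewevo

falowaf and fote both begin with f- yet inflect differently (falowafast, fofote), so the first letter is not what conditions the rule; whether the stem ends in a vowel or a consonant is.
"wevo" ends in a vowel. The stems ending in a vowel (bufako → bubufako, fote → fofote, bapele → babapele) repeat the first consonant+vowel as a prefix.
The other pattern: stems ending in a consonant add -ast.
So wevo → wewevo.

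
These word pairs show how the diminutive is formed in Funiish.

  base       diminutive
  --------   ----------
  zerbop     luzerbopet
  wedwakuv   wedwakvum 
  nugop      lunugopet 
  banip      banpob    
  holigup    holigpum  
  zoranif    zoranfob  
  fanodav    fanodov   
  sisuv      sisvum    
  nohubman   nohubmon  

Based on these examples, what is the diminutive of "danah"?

danoh

fanodav and sisuv both end in -v yet inflect differently (fanodov, sisvum), so the final letter is not what conditions the rule; the last vowel is.
"danah" has last vowel 'a'. The stems whose last vowel is 'a' (fanodav → fanodov, nohubman → nohubmon) change the last vowel to 'o'.
So danah → danoh.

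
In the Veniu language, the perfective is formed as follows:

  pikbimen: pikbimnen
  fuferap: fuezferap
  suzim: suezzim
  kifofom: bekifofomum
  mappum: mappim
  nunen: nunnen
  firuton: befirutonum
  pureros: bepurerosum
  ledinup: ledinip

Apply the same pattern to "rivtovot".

"rivtovot" has last vowel 'o'. The stems whose last vowel is 'o' (firuton → befirutonum, kifofom → bekifofomum, pureros → bepurerosum) add be- … -um around the stem.
So rivtovot → berivtovotum.

berivtovotum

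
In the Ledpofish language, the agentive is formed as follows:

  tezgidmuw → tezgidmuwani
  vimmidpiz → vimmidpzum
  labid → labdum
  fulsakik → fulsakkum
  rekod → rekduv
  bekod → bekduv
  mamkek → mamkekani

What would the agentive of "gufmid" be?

gufmdum

labid and bekod both end in -d yet inflect differently (labdum, bekduv), so the final letter is not what conditions the rule; the last vowel is.
"gufmid" has last vowel 'i'. The stems whose last vowel is 'i' (fulsakik → fulsakkum, vimmidpiz → vimmidpzum, labid → labdum) delete the last vowel and add -um.
The other patterns: stems whose last vowel is 'o' delete the last vowel and add -uv; stems whose last vowel is 'e' or 'u' add -ani.
So gufmid → gufmdum.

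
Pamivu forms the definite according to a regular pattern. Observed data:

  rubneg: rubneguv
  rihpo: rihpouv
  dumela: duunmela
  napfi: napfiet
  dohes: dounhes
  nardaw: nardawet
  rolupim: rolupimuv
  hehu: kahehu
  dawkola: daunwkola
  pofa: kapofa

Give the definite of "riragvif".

dawkola and pofa both end in -a yet inflect differently (daunwkola, kapofa), so the final letter is not what conditions the rule; the first letter is.
"riragvif" begins with r-. The stems beginning with r- (rolupim → rolupimuv, rihpo → rihpouv, rubneg → rubneguv) add -uv.
So riragvif → riragvifuv.

riragvifuv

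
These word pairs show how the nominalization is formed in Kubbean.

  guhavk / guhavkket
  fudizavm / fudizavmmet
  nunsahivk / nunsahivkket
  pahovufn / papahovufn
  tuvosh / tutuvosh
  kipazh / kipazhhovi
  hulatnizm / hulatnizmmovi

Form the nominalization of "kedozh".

tuvosh and kipazh both end in -h yet inflect differently (tutuvosh, kipazhhovi), so the final letter is not what conditions the rule; the second-to-last letter is.
"kedozh" has second-to-last letter 'z'. The stems whose second-to-last letter is 'z' (kipazh → kipazhhovi, hulatnizm → hulatnizmmovi) double the final consonant and add -ovi.
So kedozh → kedozhhovi.

kedozhhovi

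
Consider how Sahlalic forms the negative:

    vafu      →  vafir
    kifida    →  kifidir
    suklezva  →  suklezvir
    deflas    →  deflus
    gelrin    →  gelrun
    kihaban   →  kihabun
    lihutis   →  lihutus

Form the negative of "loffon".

loffun

kifida and deflas both have last vowel 'a' yet inflect differently (kifidir, deflus), so the last vowel is not what conditions the rule; whether the stem ends in a vowel or a consonant is.
"loffon" ends in a consonant. The stems ending in a consonant (deflas → deflus, gelrin → gelrun, kihaban → kihabun) change the last vowel to 'u'.
So loffon → loffun.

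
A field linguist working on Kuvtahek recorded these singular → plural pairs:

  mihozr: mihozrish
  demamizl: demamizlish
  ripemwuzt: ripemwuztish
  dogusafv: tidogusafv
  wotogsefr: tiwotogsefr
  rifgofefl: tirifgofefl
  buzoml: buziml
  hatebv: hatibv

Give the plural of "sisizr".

sisizrish

"sisizr" has second-to-last letter 'z'. The stems whose second-to-last letter is 'z' (mihozr → mihozrish, demamizl → demamizlish, ripemwuzt → ripemwuztish) add -ish.
The other patterns: stems whose second-to-last letter is 'f' add the prefix ti-; stems whose second-to-last letter is 'b' or 'm' change the last vowel to 'i'.
So sisizr → sisizrish.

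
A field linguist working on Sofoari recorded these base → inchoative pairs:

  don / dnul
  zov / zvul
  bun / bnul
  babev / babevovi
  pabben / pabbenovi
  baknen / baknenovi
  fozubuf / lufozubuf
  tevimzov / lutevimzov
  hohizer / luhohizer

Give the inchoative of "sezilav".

zov and babev both end in -v yet inflect differently (zvul, babevovi), so the final letter is not what conditions the rule; the number of vowels is.
"sezilav" has 3 vowels. The stems with 3 vowels (fozubuf → lufozubuf, tevimzov → lutevimzov, hohizer → luhohizer) add the prefix lu-.
So sezilav → lusezilav.

lusezilav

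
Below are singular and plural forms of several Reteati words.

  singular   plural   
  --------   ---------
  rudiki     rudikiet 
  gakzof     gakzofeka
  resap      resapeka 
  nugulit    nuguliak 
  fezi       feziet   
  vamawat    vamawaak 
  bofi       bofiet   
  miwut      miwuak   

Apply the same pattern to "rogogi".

nugulit and bofi both have last vowel 'i' yet inflect differently (nuguliak, bofiet), so the last vowel is not what conditions the rule; the final letter is.
"rogogi" ends in -i. The stems ending in -i (bofi → bofiet, rudiki → rudikiet, fezi → feziet) add -et.
The other patterns: stems ending in -t drop the final letter and add -ak; stems ending in -f or -p add -eka.
So rogogi → rogogiet.

rogogiet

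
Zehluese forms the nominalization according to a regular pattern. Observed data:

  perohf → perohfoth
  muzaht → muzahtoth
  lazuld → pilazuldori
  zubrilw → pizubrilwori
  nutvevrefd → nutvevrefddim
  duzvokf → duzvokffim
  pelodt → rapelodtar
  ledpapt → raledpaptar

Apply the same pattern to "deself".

lazuld and nutvevrefd both end in -d yet inflect differently (pilazuldori, nutvevrefddim), so the final letter is not what conditions the rule; the second-to-last letter is.
"deself" has second-to-last letter 'l'. The stems whose second-to-last letter is 'l' (lazuld → pilazuldori, zubrilw → pizubrilwori) add pi- … -ori around the stem.
So deself → pideselfori.

pideselfori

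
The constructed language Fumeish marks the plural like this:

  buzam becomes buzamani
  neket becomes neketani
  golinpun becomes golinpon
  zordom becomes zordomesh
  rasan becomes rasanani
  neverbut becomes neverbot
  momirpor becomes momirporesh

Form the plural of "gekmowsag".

gekmowsagani

"gekmowsag" has last vowel 'a'. The stems whose last vowel is 'a' (buzam → buzamani, rasan → rasanani) add -ani.
The other patterns: stems whose last vowel is 'u' change the last vowel to 'o'; stems whose last vowel is 'o' add -esh.
So gekmowsag → gekmowsagani.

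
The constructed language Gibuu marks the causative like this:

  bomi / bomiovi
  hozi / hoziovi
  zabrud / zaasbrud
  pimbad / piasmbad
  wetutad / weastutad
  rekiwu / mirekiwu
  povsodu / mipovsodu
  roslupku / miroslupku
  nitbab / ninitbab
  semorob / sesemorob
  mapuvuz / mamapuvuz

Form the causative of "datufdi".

zabrud and rekiwu both have last vowel 'u' yet inflect differently (zaasbrud, mirekiwu), so the last vowel is not what conditions the rule; the final letter is.
"datufdi" ends in -i. The stems ending in -i (bomi → bomiovi, hozi → hoziovi) add -ovi.
The other patterns: stems ending in -d insert -as- after the first vowel; stems ending in -u add the prefix mi-; stems ending in -b or -z repeat the first consonant+vowel as a prefix.
So datufdi → datufdiovi.

datufdiovi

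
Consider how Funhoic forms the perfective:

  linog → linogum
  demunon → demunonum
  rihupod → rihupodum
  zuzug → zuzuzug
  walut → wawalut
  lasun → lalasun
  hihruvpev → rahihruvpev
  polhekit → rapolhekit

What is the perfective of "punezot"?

"punezot" has last vowel 'o'. The stems whose last vowel is 'o' (linog → linogum, demunon → demunonum, rihupod → rihupodum) add -um.
The other patterns: stems whose last vowel is 'u' repeat the first consonant+vowel as a prefix; stems whose last vowel is 'e' or 'i' add the prefix ra-.
So punezot → punezotum.

punezotum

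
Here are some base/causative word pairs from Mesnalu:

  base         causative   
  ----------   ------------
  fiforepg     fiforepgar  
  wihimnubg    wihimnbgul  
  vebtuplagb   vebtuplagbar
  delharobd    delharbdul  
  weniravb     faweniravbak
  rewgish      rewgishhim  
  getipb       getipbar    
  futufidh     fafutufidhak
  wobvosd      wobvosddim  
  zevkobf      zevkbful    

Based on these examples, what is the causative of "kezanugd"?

"kezanugd" has second-to-last letter 'g'. The one such stem in the data (vebtuplagb → vebtuplagbar) adds -ar, so the same rule applies.
The other patterns: stems whose second-to-last letter is 's' double the final consonant and add -im; stems whose second-to-last letter is 'b' delete the last vowel and add -ul; stems whose second-to-last letter is 'd' or 'v' add fa- … -ak around the stem.
So kezanugd → kezanugdar.

kezanugdar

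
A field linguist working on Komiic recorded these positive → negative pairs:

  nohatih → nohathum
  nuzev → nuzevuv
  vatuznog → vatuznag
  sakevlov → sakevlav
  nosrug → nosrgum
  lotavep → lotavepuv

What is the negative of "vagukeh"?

vagukehuv

"vagukeh" has last vowel 'e'. The stems whose last vowel is 'e' (nuzev → nuzevuv, lotavep → lotavepuv) add -uv.
The other patterns: stems whose last vowel is 'o' change the last vowel to 'a'; stems whose last vowel is 'i' or 'u' delete the last vowel and add -um.
So vagukeh → vagukehuv.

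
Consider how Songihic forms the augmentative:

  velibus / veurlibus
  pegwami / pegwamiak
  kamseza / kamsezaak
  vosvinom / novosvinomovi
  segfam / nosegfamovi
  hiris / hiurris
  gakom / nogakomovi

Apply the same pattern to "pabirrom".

nopabirromovi

"pabirrom" ends in -m. The stems ending in -m (segfam → nosegfamovi, gakom → nogakomovi, vosvinom → novosvinomovi) add no- … -ovi around the stem.
The other patterns: stems ending in -s insert -ur- after the first vowel; stems ending in -a or -i add -ak.
So pabirrom → nopabirromovi.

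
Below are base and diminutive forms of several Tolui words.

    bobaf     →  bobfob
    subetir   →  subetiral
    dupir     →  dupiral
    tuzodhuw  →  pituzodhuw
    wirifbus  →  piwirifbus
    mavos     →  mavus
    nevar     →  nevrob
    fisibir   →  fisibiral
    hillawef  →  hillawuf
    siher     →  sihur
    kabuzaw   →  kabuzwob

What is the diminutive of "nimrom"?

nimrum

"nimrom" has last vowel 'o'. The one such stem in the data (mavos → mavus) changes the last vowel to 'u' (as do hillawef, siher), so the same rule applies.
The other patterns: stems whose last vowel is 'i' add -al; stems whose last vowel is 'a' delete the last vowel and add -ob; stems whose last vowel is 'u' add the prefix pi-.
So nimrom → nimrum.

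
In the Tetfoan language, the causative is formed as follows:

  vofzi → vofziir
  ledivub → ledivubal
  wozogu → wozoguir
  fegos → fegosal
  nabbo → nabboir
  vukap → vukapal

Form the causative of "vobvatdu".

ledivub and wozogu both have last vowel 'u' yet inflect differently (ledivubal, wozoguir), so the last vowel is not what conditions the rule; whether the stem ends in a vowel or a consonant is.
"vobvatdu" ends in a vowel. The stems ending in a vowel (vofzi → vofziir, wozogu → wozoguir, nabbo → nabboir) add -ir.
The other pattern: stems ending in a consonant add -al.
So vobvatdu → vobvatduir.

vobvatduir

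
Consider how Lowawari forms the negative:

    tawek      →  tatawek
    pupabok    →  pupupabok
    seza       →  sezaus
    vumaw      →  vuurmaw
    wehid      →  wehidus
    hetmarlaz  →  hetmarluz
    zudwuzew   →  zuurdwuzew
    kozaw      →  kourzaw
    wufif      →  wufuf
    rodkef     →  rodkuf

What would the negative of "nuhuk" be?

zudwuzew and tawek both have last vowel 'e' yet inflect differently (zuurdwuzew, tatawek), so the last vowel is not what conditions the rule; the final letter is.
"nuhuk" ends in -k. The stems ending in -k (pupabok → pupupabok, tawek → tatawek) repeat the first consonant+vowel as a prefix.
So nuhuk → nunuhuk.

nunuhuk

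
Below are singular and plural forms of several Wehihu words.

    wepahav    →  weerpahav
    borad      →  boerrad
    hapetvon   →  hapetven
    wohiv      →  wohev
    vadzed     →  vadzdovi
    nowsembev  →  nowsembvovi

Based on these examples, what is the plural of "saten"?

satnovi

wepahav and wohiv both end in -v yet inflect differently (weerpahav, wohev), so the final letter is not what conditions the rule; the last vowel is.
"saten" has last vowel 'e'. The stems whose last vowel is 'e' (vadzed → vadzdovi, nowsembev → nowsembvovi) delete the last vowel and add -ovi.
The other patterns: stems whose last vowel is 'a' insert -er- after the first vowel; stems whose last vowel is 'i' or 'o' change the last vowel to 'e'.
So saten → satnovi.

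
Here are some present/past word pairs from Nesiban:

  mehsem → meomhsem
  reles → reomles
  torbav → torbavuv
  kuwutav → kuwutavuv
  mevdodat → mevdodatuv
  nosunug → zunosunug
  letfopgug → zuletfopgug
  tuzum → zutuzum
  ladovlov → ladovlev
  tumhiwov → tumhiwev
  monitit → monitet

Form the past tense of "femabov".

femabev

"femabov" has last vowel 'o'. The stems whose last vowel is 'o' (ladovlov → ladovlev, tumhiwov → tumhiwev) change the last vowel to 'e'.
The other patterns: stems whose last vowel is 'e' insert -om- after the first vowel; stems whose last vowel is 'a' add -uv; stems whose last vowel is 'u' add the prefix zu-.
So femabov → femabev.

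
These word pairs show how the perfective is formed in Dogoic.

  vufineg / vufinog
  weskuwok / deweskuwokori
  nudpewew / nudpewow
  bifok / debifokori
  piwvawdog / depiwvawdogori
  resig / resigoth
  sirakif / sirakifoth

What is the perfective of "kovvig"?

kovvigoth

piwvawdog and vufineg both end in -g yet inflect differently (depiwvawdogori, vufinog), so the final letter is not what conditions the rule; the last vowel is.
"kovvig" has last vowel 'i'. The stems whose last vowel is 'i' (sirakif → sirakifoth, resig → resigoth) add -oth.
The other patterns: stems whose last vowel is 'o' add de- … -ori around the stem; stems whose last vowel is 'e' change the last vowel to 'o'.
So kovvig → kovvigoth.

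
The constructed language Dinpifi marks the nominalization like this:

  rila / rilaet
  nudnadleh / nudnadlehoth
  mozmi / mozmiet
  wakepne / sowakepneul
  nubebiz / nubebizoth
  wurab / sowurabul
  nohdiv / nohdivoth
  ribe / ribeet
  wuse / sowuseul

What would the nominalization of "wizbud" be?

sowizbudul

wuse and ribe both end in -e yet inflect differently (sowuseul, ribeet), so the final letter is not what conditions the rule; the first letter is.
"wizbud" begins with w-. The stems beginning with w- (wurab → sowurabul, wuse → sowuseul, wakepne → sowakepneul) add so- … -ul around the stem.
So wizbud → sowizbudul.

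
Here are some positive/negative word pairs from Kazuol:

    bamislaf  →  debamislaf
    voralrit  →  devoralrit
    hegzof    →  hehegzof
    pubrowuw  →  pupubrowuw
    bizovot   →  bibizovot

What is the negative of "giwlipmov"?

gigiwlipmov

bamislaf and hegzof both end in -f yet inflect differently (debamislaf, hehegzof), so the final letter is not what conditions the rule; the last vowel is.
"giwlipmov" has last vowel 'o'. The stems whose last vowel is 'o' (hegzof → hehegzof, bizovot → bibizovot) repeat the first consonant+vowel as a prefix.
So giwlipmov → gigiwlipmov.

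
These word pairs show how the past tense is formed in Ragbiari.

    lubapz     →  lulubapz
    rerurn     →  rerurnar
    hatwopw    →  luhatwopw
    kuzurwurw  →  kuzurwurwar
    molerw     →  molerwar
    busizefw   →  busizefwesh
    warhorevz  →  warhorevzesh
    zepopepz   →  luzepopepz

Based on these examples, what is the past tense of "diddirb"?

diddirbar

"diddirb" has second-to-last letter 'r'. The stems whose second-to-last letter is 'r' (molerw → molerwar, kuzurwurw → kuzurwurwar, rerurn → rerurnar) add -ar.
So diddirb → diddirbar.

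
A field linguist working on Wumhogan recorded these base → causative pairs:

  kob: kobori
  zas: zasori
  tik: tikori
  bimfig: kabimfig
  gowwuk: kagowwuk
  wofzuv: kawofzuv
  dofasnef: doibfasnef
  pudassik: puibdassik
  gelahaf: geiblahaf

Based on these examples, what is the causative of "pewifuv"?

peibwifuv

tik and gowwuk both end in -k yet inflect differently (tikori, kagowwuk), so the final letter is not what conditions the rule; the number of vowels is.
"pewifuv" has 3 vowels. The stems with 3 vowels (dofasnef → doibfasnef, pudassik → puibdassik, gelahaf → geiblahaf) insert -ib- after the first vowel.
The other patterns: stems with 1 vowel add -ori; stems with 2 vowels add the prefix ka-.
So pewifuv → peibwifuv.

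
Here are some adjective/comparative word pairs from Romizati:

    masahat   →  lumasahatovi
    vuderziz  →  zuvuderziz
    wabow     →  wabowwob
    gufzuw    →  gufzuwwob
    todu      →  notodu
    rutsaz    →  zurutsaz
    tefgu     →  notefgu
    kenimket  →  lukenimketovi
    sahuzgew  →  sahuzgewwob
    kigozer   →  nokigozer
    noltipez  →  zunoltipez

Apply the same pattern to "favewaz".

zufavewaz

"favewaz" ends in -z. The stems ending in -z (noltipez → zunoltipez, rutsaz → zurutsaz, vuderziz → zuvuderziz) add the prefix zu-.
The other patterns: stems ending in -t add lu- … -ovi around the stem; stems ending in -r or -u add the prefix no-; stems ending in -w double the final consonant and add -ob.
So favewaz → zufavewaz.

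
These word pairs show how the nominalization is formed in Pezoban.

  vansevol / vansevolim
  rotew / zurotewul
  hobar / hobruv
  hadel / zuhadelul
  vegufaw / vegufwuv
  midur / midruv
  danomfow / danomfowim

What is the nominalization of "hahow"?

"hahow" has last vowel 'o'. The stems whose last vowel is 'o' (vansevol → vansevolim, danomfow → danomfowim) add -im.
So hahow → hahowim.

hahowim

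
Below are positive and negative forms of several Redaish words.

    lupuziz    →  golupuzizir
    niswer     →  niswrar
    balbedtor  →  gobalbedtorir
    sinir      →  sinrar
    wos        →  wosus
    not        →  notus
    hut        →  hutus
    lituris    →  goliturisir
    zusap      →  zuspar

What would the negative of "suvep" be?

"suvep" has 2 vowels. The stems with 2 vowels (zusap → zuspar, niswer → niswrar, sinir → sinrar) delete the last vowel and add -ar.
The other patterns: stems with 1 vowel add -us; stems with 3 vowels add go- … -ir around the stem.
So suvep → suvpar.

suvpar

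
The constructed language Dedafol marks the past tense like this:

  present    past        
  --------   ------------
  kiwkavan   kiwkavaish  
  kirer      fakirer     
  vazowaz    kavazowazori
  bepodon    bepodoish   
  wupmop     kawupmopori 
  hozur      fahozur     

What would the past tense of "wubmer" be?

fawubmer

bepodon and wupmop both have last vowel 'o' yet inflect differently (bepodoish, kawupmopori), so the last vowel is not what conditions the rule; the final letter is.
"wubmer" ends in -r. The stems ending in -r (kirer → fakirer, hozur → fahozur) add the prefix fa-.
The other patterns: stems ending in -n drop the final letter and add -ish; stems ending in -p or -z add ka- … -ori around the stem.
So wubmer → fawubmer.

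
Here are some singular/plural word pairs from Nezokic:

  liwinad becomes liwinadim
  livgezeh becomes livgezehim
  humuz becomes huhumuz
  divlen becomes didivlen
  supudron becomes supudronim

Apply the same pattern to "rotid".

"rotid" has 2 vowels. The stems with 2 vowels (divlen → didivlen, humuz → huhumuz) repeat the first consonant+vowel as a prefix.
The other pattern: stems with 3 vowels add -im.
So rotid → rorotid.

rorotid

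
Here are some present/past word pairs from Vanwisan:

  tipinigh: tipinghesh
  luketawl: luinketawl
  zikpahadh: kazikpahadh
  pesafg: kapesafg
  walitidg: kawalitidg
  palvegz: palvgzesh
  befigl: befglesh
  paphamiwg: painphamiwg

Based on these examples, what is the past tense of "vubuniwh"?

"vubuniwh" has second-to-last letter 'w'. The stems whose second-to-last letter is 'w' (luketawl → luinketawl, paphamiwg → painphamiwg) insert -in- after the first vowel.
So vubuniwh → vuinbuniwh.

vuinbuniwh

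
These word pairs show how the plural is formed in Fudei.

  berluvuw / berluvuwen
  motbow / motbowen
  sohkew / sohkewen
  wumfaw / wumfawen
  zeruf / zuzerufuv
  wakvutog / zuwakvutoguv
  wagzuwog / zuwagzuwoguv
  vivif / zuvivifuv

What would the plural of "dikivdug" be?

zudikivduguv

berluvuw and zeruf both have last vowel 'u' yet inflect differently (berluvuwen, zuzerufuv), so the last vowel is not what conditions the rule; the final letter is.
"dikivdug" ends in -g. The stems ending in -g (wakvutog → zuwakvutoguv, wagzuwog → zuwagzuwoguv) add zu- … -uv around the stem.
The other pattern: stems ending in -w add -en.
So dikivdug → zudikivduguv.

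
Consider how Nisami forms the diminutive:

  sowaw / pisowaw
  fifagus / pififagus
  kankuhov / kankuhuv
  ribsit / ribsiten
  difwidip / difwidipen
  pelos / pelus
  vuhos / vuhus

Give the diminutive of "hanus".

pihanus

vuhos and fifagus both end in -s yet inflect differently (vuhus, pififagus), so the final letter is not what conditions the rule; the last vowel is.
"hanus" has last vowel 'u'. The one such stem in the data (fifagus → pififagus) adds the prefix pi-, so the same rule applies.
The other patterns: stems whose last vowel is 'o' change the last vowel to 'u'; stems whose last vowel is 'i' add -en.
So hanus → pihanus.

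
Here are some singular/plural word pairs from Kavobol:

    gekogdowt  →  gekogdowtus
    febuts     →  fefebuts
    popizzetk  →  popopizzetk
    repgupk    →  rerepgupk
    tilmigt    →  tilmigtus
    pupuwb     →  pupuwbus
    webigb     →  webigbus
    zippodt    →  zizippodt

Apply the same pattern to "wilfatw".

gekogdowt and zippodt both end in -t yet inflect differently (gekogdowtus, zizippodt), so the final letter is not what conditions the rule; the second-to-last letter is.
"wilfatw" has second-to-last letter 't'. The stems whose second-to-last letter is 't' (popizzetk → popopizzetk, febuts → fefebuts) repeat the first consonant+vowel as a prefix.
So wilfatw → wiwilfatw.

wiwilfatw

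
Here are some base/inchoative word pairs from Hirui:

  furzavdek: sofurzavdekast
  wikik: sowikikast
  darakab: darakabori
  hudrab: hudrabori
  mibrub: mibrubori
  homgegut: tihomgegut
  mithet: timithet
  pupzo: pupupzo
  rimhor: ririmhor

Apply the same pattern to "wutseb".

mibrub and homgegut both have last vowel 'u' yet inflect differently (mibrubori, tihomgegut), so the last vowel is not what conditions the rule; the final letter is.
"wutseb" ends in -b. The stems ending in -b (darakab → darakabori, hudrab → hudrabori, mibrub → mibrubori) add -ori.
So wutseb → wutsebori.

wutsebori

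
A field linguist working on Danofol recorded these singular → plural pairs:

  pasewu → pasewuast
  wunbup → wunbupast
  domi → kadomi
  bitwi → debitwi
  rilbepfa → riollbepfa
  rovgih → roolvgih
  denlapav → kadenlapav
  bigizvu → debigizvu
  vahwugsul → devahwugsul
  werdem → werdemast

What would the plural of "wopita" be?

bigizvu and pasewu both end in -u yet inflect differently (debigizvu, pasewuast), so the final letter is not what conditions the rule; the first letter is.
"wopita" begins with w-. The stems beginning with w- (werdem → werdemast, wunbup → wunbupast) add -ast.
The other patterns: stems beginning with b- or v- add the prefix de-; stems beginning with d- add the prefix ka-; stems beginning with r- insert -ol- after the first vowel.
So wopita → wopitaast.

wopitaast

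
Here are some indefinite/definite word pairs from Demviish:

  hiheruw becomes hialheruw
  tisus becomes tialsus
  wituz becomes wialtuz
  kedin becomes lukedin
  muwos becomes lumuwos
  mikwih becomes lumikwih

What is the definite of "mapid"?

lumapid

tisus and muwos both end in -s yet inflect differently (tialsus, lumuwos), so the final letter is not what conditions the rule; the last vowel is.
"mapid" has last vowel 'i'. The stems whose last vowel is 'i' (kedin → lukedin, mikwih → lumikwih) add the prefix lu-.
So mapid → lumapid.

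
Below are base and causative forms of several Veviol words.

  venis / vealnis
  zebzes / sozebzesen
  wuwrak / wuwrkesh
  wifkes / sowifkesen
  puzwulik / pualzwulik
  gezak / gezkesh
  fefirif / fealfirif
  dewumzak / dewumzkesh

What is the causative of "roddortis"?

dewumzak and puzwulik both end in -k yet inflect differently (dewumzkesh, pualzwulik), so the final letter is not what conditions the rule; the last vowel is.
"roddortis" has last vowel 'i'. The stems whose last vowel is 'i' (fefirif → fealfirif, puzwulik → pualzwulik, venis → vealnis) insert -al- after the first vowel.
The other patterns: stems whose last vowel is 'a' delete the last vowel and add -esh; stems whose last vowel is 'e' add so- … -en around the stem.
So roddortis → roalddortis.

roalddortis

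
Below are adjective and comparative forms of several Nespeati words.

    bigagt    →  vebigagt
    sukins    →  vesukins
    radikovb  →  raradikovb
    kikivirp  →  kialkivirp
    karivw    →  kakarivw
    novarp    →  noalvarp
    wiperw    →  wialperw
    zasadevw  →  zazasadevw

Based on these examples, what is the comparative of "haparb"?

"haparb" has second-to-last letter 'r'. The stems whose second-to-last letter is 'r' (novarp → noalvarp, wiperw → wialperw, kikivirp → kialkivirp) insert -al- after the first vowel.
So haparb → haalparb.

haalparb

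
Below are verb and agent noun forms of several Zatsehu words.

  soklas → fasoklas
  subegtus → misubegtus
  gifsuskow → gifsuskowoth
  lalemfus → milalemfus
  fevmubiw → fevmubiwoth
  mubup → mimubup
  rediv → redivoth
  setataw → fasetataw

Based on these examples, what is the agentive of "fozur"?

subegtus and soklas both end in -s yet inflect differently (misubegtus, fasoklas), so the final letter is not what conditions the rule; the last vowel is.
"fozur" has last vowel 'u'. The stems whose last vowel is 'u' (mubup → mimubup, subegtus → misubegtus, lalemfus → milalemfus) add the prefix mi-.
So fozur → mifozur.

mifozur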